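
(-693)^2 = 480249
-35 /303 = -0.12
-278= -278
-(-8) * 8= 64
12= 12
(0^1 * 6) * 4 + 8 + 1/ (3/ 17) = 41/ 3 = 13.67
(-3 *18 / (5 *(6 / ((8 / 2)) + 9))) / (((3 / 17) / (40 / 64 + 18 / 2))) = -561 / 10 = -56.10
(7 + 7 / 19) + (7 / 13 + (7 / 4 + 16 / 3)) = 44431 / 2964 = 14.99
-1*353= -353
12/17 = 0.71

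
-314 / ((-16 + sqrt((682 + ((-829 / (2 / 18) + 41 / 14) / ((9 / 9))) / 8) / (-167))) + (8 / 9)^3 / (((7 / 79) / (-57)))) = 519158808 * sqrt(32765901) / 1691853523966301 + 1135625290458624 / 1691853523966301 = 0.67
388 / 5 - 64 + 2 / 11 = 758 / 55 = 13.78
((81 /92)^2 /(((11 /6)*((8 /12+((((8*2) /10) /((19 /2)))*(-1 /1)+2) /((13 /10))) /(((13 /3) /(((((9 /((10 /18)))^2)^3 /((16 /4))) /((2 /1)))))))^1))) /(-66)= -50171875 /8475541388368164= -0.00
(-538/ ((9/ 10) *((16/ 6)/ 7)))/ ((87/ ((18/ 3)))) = -9415/ 87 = -108.22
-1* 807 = -807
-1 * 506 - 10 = -516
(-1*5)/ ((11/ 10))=-50/ 11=-4.55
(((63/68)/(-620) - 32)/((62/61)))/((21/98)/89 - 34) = 4661181959/5033102960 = 0.93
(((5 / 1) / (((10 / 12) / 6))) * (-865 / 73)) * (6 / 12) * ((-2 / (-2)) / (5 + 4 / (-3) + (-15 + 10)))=23355 / 146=159.97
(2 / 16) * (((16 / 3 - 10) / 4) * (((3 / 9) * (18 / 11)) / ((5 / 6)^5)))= -6804 / 34375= -0.20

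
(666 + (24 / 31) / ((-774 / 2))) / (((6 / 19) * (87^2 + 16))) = 25301597 / 90997245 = 0.28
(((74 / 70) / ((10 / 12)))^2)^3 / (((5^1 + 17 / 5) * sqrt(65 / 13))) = 19951088556384 * sqrt(5) / 201060302734375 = 0.22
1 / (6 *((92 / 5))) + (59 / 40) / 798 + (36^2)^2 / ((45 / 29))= 264889629293 / 244720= 1082419.21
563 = 563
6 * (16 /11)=96 /11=8.73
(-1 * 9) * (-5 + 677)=-6048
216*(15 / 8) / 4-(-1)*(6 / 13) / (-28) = 36849 / 364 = 101.23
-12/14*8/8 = -6/7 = -0.86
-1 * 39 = -39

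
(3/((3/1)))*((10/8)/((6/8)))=5/3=1.67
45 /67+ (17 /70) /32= 0.68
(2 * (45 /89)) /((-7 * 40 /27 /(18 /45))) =-243 /6230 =-0.04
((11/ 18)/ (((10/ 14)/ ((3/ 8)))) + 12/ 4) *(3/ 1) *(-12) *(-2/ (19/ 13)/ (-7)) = -31083/ 1330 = -23.37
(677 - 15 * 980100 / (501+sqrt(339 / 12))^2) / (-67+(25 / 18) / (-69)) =-774052354771616754 / 83888026126554559 - 146366252208000 * sqrt(113) / 83888026126554559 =-9.25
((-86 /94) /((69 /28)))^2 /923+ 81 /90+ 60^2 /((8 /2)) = 87452505665203 /97072362270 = 900.90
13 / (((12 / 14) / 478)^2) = 36386077 / 9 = 4042897.44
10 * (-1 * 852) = -8520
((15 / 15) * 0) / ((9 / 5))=0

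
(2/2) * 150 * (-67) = -10050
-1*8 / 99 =-0.08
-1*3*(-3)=9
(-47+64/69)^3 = -32127104339/328509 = -97796.73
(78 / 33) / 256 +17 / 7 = 24027 / 9856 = 2.44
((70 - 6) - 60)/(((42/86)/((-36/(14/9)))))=-9288/49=-189.55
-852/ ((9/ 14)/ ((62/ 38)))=-2162.39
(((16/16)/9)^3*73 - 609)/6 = -221944/2187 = -101.48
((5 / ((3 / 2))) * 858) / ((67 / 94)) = 4012.54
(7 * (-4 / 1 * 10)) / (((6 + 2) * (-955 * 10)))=7 / 1910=0.00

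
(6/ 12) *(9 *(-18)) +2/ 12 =-485/ 6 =-80.83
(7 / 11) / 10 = 0.06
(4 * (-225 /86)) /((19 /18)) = -8100 /817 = -9.91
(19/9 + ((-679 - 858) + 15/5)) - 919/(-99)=-50246/33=-1522.61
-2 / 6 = -1 / 3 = -0.33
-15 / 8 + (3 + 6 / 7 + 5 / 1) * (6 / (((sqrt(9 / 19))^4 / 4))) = 1429613 / 1512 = 945.51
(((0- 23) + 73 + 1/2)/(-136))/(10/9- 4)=909/7072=0.13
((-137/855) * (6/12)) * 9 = -137/190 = -0.72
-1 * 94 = -94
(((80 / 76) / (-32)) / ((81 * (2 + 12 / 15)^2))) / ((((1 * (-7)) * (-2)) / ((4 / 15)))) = -25 / 25338096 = -0.00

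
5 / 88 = 0.06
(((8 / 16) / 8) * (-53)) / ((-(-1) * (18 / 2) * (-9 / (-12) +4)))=-53 / 684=-0.08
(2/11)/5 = 2/55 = 0.04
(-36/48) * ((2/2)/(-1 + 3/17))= 51/56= 0.91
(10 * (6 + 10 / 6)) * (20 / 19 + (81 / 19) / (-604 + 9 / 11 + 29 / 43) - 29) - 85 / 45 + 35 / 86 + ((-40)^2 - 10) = -1162282707659 / 2095502058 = -554.66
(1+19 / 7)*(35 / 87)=130 / 87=1.49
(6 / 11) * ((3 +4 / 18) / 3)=58 / 99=0.59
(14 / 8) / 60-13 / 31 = -2903 / 7440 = -0.39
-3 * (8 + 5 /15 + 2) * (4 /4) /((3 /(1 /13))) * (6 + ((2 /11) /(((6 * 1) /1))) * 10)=-496 /99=-5.01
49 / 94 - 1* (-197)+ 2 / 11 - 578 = -393227 / 1034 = -380.30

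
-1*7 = -7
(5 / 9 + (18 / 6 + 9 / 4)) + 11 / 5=1441 / 180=8.01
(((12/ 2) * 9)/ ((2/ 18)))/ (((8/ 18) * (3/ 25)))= 18225/ 2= 9112.50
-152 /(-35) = 152 /35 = 4.34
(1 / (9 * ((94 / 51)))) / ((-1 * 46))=-17 / 12972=-0.00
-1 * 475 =-475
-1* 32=-32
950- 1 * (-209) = 1159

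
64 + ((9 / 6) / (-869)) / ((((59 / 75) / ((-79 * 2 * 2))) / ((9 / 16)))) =334313 / 5192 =64.39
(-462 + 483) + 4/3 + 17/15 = 352/15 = 23.47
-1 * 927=-927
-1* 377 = -377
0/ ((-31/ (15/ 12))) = 0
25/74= 0.34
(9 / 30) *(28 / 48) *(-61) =-10.68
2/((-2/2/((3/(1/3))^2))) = -162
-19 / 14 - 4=-75 / 14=-5.36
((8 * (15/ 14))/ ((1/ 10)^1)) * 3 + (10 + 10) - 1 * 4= 1912/ 7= 273.14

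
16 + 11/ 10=171/ 10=17.10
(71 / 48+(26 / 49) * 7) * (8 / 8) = 1745 / 336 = 5.19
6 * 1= 6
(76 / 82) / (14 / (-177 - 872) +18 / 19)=378689 / 381628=0.99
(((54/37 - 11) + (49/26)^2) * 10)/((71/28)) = -10485370/443963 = -23.62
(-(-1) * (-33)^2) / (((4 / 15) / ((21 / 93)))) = 114345 / 124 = 922.14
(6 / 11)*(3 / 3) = 6 / 11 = 0.55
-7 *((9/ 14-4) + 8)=-65/ 2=-32.50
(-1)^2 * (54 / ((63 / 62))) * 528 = 196416 / 7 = 28059.43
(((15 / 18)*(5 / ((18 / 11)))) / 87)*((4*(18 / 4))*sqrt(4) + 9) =1375 / 1044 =1.32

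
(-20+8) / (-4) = 3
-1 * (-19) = 19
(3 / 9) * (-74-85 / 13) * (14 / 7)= -698 / 13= -53.69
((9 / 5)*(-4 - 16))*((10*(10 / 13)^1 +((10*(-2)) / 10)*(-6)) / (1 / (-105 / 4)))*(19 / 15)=306432 / 13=23571.69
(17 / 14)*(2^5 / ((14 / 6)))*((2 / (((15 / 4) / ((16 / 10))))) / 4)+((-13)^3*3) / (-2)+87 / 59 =477091211 / 144550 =3300.53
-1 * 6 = -6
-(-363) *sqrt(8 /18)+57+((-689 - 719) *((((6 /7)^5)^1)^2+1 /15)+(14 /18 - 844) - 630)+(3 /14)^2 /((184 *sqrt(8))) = -1569.48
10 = 10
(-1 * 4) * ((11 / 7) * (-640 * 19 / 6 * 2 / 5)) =107008 / 21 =5095.62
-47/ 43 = -1.09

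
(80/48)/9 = 5/27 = 0.19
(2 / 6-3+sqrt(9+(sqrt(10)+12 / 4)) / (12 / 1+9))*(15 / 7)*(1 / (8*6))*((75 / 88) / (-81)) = 0.00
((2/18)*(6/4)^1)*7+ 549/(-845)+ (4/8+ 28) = 29.02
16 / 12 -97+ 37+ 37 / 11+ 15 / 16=-28705 / 528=-54.37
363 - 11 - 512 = -160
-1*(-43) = 43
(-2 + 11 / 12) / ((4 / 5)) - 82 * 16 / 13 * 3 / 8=-24461 / 624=-39.20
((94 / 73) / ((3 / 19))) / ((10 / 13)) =11609 / 1095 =10.60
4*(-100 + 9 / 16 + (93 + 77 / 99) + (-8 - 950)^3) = -126607380143 / 36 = -3516871670.64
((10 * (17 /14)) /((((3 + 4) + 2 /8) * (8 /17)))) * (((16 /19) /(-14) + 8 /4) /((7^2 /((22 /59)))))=4100910 /78054109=0.05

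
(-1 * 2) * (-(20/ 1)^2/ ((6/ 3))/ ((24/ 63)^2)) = 11025/ 4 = 2756.25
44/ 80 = 11/ 20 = 0.55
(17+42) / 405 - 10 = -3991 / 405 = -9.85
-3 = -3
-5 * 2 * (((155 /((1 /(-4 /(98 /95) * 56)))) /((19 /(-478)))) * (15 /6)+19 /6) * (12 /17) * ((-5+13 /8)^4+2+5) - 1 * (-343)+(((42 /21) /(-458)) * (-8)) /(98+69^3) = -18736970258257497907763 /9169786221568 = -2043337740.44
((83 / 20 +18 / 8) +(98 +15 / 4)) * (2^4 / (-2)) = -4326 / 5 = -865.20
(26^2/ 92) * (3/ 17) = 507/ 391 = 1.30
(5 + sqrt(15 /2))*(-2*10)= -100-10*sqrt(30)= -154.77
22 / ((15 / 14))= 308 / 15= 20.53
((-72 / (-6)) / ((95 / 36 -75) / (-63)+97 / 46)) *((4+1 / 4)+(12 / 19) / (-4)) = 48669012 / 3228347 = 15.08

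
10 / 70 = 1 / 7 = 0.14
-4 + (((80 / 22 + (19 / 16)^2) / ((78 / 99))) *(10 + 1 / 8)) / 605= -125406887 / 32215040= -3.89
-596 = -596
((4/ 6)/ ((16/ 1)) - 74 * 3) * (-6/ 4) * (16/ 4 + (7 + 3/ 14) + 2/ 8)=244281/ 64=3816.89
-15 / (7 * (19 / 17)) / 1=-255 / 133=-1.92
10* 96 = 960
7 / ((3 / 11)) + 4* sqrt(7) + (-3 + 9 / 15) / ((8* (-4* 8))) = 4* sqrt(7) + 24649 / 960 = 36.26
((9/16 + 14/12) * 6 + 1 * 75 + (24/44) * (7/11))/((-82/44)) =-82979/1804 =-46.00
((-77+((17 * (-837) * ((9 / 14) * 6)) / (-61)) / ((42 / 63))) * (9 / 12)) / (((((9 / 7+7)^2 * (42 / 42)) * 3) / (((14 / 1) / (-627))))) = -53252759 / 514651632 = -0.10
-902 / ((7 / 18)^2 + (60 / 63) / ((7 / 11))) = -14320152 / 26161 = -547.39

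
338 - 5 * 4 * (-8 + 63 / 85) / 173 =996526 / 2941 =338.84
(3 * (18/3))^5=1889568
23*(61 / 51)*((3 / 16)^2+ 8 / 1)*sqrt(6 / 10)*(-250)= -4244075*sqrt(15) / 384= -42805.29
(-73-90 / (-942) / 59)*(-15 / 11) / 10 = 1014276 / 101893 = 9.95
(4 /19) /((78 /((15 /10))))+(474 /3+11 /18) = 705203 /4446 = 158.62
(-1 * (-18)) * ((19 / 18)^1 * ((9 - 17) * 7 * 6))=-6384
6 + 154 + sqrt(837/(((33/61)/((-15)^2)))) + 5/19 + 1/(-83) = 252716/1577 + 45* sqrt(20801)/11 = 750.26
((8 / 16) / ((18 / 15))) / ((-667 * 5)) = -1 / 8004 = -0.00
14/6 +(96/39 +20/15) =239/39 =6.13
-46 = -46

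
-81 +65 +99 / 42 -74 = -1227 / 14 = -87.64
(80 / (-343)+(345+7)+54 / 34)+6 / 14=2062912 / 5831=353.78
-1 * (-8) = 8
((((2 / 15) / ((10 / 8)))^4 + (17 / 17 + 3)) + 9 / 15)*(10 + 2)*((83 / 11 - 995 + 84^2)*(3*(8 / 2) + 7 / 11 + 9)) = 9249736261263568 / 1276171875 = 7248033.31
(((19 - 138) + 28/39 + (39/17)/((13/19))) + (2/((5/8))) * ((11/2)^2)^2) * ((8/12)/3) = 18651986/29835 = 625.17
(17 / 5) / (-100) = -17 / 500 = -0.03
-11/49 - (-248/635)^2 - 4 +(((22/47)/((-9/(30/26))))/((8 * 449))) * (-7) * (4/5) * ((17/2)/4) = -569378586462131/130089523691400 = -4.38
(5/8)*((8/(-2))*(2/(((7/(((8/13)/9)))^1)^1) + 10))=-25.05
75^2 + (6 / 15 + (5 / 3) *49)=5707.07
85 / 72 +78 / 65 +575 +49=225497 / 360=626.38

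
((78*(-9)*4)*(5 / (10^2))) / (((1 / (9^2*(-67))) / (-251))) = -956248254 / 5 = -191249650.80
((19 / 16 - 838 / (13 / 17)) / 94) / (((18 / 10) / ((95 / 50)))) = -4326091 / 351936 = -12.29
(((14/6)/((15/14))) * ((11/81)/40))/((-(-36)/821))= 442519/2624400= 0.17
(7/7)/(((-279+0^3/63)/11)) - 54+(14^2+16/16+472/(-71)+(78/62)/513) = 51305065/376371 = 136.32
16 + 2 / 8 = 16.25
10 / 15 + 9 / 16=1.23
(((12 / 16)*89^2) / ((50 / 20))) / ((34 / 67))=1592121 / 340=4682.71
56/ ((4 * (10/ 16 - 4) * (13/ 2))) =-224/ 351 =-0.64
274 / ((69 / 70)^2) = 1342600 / 4761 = 282.00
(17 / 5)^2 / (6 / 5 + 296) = 289 / 7430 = 0.04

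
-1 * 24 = -24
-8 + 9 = 1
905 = 905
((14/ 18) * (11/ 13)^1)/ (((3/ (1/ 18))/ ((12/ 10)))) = 77/ 5265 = 0.01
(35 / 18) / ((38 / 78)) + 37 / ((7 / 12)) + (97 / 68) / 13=23818745 / 352716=67.53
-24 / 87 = -8 / 29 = -0.28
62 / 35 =1.77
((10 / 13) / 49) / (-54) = -5 / 17199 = -0.00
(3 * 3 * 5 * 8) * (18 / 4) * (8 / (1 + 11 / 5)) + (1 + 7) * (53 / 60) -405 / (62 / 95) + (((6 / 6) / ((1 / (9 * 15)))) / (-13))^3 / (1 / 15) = -27300735691 / 2043210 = -13361.69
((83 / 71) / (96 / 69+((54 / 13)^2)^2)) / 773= 656903 / 129923428240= 0.00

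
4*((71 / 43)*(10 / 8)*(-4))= -1420 / 43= -33.02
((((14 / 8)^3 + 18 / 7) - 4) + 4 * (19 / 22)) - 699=-3408277 / 4928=-691.61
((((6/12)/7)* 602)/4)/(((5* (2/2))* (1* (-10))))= -43/200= -0.22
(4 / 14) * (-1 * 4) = -8 / 7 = -1.14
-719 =-719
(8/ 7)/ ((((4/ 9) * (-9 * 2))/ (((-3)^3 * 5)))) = 135/ 7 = 19.29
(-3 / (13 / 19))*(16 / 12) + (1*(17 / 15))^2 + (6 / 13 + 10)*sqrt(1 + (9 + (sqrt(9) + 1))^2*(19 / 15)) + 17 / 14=-137077 / 40950 + 136*sqrt(48390) / 195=150.07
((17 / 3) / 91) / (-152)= -17 / 41496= -0.00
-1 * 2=-2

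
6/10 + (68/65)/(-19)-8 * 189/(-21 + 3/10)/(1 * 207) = 1759651/1959945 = 0.90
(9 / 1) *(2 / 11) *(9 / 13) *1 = 162 / 143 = 1.13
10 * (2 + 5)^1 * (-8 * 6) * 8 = -26880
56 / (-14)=-4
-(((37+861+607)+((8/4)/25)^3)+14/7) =-23546883/15625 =-1507.00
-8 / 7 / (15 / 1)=-0.08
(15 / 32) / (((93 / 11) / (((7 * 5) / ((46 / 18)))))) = 17325 / 22816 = 0.76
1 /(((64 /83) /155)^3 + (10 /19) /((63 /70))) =364104026800875 /212926376289124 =1.71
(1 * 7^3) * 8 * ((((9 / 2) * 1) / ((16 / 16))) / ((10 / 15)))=18522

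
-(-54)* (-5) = -270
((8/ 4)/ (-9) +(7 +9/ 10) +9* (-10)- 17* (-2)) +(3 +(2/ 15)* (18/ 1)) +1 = -3773/ 90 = -41.92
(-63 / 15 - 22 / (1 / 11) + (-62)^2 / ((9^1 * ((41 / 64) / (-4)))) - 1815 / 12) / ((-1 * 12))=22614461 / 88560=255.36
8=8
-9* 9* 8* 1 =-648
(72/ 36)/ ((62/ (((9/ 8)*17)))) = 153/ 248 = 0.62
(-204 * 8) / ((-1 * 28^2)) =102 / 49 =2.08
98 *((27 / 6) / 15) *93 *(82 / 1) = 1121022 / 5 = 224204.40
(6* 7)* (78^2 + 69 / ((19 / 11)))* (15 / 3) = 24434550 / 19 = 1286028.95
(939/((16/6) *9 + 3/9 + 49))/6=939/440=2.13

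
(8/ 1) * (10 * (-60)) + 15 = -4785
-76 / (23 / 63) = -208.17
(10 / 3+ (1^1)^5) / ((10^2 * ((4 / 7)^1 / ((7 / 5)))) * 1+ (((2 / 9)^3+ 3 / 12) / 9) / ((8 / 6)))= 571536 / 5386253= 0.11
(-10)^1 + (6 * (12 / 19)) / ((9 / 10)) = -110 / 19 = -5.79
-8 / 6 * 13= -52 / 3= -17.33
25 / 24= 1.04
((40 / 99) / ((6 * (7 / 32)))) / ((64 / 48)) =160 / 693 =0.23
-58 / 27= -2.15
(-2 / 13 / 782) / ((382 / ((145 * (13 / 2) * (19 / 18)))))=-2755 / 5377032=-0.00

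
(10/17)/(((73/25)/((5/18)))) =625/11169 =0.06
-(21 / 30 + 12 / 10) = -19 / 10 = -1.90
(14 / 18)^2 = 49 / 81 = 0.60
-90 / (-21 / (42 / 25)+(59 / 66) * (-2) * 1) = 5940 / 943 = 6.30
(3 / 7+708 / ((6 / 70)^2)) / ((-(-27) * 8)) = 2023709 / 4536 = 446.14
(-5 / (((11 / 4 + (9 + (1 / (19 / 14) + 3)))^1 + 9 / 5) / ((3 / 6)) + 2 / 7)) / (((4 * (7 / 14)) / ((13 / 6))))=-43225 / 278178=-0.16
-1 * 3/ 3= -1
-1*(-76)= 76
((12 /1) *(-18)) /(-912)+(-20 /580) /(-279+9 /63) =254869 /1075552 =0.24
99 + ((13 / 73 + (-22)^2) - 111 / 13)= 545333 / 949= 574.64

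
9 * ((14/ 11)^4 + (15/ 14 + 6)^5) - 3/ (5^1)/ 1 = 6266456518525383/ 39371405920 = 159162.63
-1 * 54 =-54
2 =2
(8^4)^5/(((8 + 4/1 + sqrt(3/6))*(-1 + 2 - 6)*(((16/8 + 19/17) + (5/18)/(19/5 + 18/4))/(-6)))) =131768551683021147734016/3588935 - 5490356320125881155584*sqrt(2)/3588935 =34551758477887810.25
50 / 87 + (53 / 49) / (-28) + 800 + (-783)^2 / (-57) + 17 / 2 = -22558759255 / 2267916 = -9946.91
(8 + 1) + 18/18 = 10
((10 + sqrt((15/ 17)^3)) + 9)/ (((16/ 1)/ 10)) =12.39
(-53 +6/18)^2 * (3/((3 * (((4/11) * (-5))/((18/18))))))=-68651/45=-1525.58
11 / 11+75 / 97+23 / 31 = 7563 / 3007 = 2.52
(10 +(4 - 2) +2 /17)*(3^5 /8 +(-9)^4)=79871.96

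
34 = 34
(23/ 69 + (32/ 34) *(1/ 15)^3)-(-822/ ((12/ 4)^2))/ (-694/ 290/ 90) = -68378620573/ 19909125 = -3434.54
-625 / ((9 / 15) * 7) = -3125 / 21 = -148.81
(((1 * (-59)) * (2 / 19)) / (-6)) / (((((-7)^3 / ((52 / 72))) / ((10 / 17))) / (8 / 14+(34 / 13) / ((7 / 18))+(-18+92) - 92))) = 287330 / 20939121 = 0.01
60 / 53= 1.13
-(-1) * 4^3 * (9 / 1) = 576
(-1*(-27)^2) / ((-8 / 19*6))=4617 / 16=288.56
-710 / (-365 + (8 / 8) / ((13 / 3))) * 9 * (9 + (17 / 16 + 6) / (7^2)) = 297764415 / 1858864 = 160.19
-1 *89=-89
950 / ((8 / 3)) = 1425 / 4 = 356.25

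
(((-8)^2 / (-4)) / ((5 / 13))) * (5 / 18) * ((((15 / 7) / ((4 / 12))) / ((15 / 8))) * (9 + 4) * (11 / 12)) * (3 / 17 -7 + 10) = -178464 / 119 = -1499.70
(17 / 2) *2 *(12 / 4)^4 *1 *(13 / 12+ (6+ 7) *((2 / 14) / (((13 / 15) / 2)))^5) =2998151946009 / 1920098908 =1561.46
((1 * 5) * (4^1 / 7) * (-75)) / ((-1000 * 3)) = 1 / 14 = 0.07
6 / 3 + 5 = 7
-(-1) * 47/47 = 1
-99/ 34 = -2.91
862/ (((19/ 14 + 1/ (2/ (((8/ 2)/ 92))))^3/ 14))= 12590788777/ 2735262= 4603.14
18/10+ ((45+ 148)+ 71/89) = 87041/445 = 195.60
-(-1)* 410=410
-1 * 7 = -7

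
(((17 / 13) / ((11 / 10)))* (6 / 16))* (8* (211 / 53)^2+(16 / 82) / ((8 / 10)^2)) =7465380255 / 131753336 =56.66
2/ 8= 1/ 4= 0.25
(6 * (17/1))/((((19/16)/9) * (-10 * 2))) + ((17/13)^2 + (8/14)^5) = -9952009871/269836385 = -36.88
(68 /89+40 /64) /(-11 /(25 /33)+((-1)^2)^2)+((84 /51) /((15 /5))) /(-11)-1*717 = -96821356565 /135008016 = -717.15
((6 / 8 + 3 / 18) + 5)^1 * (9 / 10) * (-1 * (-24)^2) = -15336 / 5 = -3067.20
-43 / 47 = -0.91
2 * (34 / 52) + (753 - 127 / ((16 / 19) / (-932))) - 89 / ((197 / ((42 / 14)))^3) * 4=56179737024149 / 397559396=141311.56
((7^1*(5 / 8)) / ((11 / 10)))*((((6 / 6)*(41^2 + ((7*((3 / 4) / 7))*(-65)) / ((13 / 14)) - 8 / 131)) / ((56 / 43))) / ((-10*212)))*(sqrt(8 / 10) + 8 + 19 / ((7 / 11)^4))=-27279299101455 / 93886245376 - 18345993*sqrt(5) / 19551488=-292.66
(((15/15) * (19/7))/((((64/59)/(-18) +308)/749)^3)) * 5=853796915728338015/4372006148572096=195.29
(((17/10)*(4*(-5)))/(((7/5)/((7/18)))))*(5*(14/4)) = -2975/18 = -165.28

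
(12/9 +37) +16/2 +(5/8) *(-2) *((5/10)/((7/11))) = 45.35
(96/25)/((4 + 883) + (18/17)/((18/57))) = 51/11825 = 0.00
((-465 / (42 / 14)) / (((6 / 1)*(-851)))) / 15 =31 / 15318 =0.00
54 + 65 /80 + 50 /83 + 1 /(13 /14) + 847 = 15597883 /17264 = 903.49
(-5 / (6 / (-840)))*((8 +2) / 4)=1750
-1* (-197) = 197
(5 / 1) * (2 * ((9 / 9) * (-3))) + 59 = 29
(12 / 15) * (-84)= -336 / 5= -67.20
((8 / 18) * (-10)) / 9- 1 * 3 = -283 / 81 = -3.49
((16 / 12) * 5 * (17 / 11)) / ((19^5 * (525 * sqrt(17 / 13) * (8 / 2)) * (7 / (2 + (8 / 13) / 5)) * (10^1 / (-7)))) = -0.00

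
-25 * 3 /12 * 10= -125 /2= -62.50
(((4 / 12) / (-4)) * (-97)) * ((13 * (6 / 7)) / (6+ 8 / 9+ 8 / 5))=56745 / 5348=10.61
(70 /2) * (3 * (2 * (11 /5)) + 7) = 707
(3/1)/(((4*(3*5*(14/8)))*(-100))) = -1/3500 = -0.00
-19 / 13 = -1.46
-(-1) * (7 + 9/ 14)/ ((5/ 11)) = 1177/ 70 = 16.81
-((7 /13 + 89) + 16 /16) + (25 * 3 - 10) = -332 /13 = -25.54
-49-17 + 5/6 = -391/6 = -65.17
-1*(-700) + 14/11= 7714/11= 701.27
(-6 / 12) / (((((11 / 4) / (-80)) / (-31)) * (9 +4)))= -4960 / 143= -34.69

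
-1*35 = -35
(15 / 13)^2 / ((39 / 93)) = 6975 / 2197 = 3.17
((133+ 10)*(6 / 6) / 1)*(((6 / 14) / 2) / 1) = 429 / 14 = 30.64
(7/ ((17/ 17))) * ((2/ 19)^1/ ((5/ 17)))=238/ 95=2.51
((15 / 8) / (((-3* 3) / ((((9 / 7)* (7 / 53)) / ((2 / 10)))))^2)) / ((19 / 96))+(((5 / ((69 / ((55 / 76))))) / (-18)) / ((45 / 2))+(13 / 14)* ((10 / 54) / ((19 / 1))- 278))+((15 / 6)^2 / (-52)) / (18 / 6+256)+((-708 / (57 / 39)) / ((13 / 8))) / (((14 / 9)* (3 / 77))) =-83188412929428475 / 16069506839568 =-5176.79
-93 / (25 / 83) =-7719 / 25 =-308.76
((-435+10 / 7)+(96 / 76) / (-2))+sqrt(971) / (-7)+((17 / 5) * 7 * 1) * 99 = 1278128 / 665-sqrt(971) / 7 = 1917.55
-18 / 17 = -1.06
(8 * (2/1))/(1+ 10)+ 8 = 104/11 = 9.45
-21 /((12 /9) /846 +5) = -26649 /6347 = -4.20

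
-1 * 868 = -868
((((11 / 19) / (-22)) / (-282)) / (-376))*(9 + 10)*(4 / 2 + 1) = -0.00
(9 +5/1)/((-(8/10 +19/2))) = -1.36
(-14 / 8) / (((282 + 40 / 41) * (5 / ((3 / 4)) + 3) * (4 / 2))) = -861 / 2691664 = -0.00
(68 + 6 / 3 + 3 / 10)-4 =663 / 10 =66.30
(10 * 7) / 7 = 10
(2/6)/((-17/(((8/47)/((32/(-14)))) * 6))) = 7/799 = 0.01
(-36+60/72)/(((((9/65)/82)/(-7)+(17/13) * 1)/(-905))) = 3562265525/146343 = 24341.89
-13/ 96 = -0.14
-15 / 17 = -0.88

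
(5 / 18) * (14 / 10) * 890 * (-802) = -2498230 / 9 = -277581.11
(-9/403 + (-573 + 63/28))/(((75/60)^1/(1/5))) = -184017/2015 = -91.32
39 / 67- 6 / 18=50 / 201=0.25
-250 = -250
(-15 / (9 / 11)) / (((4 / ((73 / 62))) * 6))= -4015 / 4464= -0.90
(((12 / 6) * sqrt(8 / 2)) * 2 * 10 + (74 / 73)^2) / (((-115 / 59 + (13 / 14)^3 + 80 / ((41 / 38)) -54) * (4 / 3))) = 2149610890392 / 672001176391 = 3.20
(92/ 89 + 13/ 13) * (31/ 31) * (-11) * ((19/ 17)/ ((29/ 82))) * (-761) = 2360605258/ 43877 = 53800.52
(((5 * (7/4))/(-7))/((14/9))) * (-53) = 2385/56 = 42.59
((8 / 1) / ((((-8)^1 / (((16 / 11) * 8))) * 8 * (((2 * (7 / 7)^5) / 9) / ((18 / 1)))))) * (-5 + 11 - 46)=51840 / 11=4712.73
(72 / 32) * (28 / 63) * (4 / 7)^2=16 / 49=0.33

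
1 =1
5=5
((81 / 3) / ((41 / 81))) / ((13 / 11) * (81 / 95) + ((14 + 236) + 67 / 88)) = 18283320 / 86296349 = 0.21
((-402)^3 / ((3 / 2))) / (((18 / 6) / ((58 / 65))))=-837324192 / 65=-12881910.65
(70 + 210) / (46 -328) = -140 / 141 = -0.99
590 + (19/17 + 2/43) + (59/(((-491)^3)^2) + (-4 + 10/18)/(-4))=218297657213585255974661/368730303164469949356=592.03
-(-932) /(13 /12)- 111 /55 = 613677 /715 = 858.29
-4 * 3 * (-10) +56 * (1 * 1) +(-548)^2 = 300480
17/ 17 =1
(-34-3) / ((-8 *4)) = 37 / 32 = 1.16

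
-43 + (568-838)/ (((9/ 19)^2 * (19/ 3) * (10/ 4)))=-119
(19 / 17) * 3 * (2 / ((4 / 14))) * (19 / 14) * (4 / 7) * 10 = 21660 / 119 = 182.02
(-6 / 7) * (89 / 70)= -1.09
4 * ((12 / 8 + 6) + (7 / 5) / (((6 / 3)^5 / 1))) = 1207 / 40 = 30.18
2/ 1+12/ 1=14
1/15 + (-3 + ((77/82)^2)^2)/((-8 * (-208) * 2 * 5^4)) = 1446766443503/21701844480000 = 0.07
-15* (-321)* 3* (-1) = -14445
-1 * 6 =-6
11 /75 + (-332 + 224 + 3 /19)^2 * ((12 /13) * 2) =7557173423 /351975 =21470.77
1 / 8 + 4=4.12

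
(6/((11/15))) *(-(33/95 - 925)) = 1581156/209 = 7565.34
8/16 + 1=3/2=1.50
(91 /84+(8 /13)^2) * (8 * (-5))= -58.48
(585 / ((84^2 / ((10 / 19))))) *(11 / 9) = 3575 / 67032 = 0.05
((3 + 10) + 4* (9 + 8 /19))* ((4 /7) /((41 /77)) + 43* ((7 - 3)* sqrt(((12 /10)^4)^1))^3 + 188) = 5186154444696 /12171875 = 426076.87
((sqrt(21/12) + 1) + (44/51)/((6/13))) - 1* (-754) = 758.19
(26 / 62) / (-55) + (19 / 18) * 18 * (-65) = -2105688 / 1705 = -1235.01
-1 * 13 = -13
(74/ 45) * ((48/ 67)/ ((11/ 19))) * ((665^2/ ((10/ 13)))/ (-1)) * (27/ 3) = -7759669008/ 737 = -10528723.21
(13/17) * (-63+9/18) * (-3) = 4875/34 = 143.38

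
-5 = -5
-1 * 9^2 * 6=-486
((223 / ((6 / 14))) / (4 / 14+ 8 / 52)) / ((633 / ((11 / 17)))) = 1562561 / 1291320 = 1.21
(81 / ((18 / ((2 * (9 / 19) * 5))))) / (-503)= -0.04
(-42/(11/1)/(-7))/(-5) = -6/55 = -0.11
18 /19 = 0.95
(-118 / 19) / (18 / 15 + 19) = -590 / 1919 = -0.31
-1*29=-29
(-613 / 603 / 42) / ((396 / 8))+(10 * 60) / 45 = 16714547 / 1253637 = 13.33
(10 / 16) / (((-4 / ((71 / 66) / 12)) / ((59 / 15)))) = -4189 / 76032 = -0.06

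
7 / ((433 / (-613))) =-4291 / 433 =-9.91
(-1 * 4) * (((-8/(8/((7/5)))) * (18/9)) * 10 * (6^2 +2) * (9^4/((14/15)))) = 29918160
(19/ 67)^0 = 1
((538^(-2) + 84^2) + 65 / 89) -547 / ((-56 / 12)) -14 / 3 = 3878370291311 / 540970836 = 7169.28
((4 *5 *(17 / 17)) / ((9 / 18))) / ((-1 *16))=-5 / 2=-2.50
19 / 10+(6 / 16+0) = 91 / 40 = 2.28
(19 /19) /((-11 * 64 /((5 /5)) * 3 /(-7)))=7 /2112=0.00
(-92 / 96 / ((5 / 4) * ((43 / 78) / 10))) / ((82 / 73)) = -21827 / 1763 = -12.38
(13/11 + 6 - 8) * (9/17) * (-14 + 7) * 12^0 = 567/187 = 3.03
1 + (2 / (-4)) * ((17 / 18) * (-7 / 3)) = 2.10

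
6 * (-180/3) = -360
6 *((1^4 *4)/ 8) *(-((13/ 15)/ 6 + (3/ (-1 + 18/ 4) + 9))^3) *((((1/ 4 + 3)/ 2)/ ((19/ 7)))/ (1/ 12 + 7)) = -253.68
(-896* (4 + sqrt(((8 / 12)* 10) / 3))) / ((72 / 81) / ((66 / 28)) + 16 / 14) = -931392 / 395 - 155232* sqrt(5) / 395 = -3236.71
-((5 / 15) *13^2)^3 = -4826809 / 27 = -178770.70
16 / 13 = 1.23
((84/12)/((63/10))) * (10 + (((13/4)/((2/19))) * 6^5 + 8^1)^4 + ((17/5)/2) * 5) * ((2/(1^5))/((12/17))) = 188294842281340686761155/18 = 10460824571185593708953.06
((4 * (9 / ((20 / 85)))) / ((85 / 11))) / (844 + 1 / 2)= 66 / 2815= 0.02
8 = 8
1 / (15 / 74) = 74 / 15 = 4.93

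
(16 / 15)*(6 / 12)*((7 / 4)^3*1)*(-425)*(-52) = 379015 / 6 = 63169.17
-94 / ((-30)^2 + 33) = -94 / 933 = -0.10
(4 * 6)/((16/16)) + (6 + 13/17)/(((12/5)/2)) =3023/102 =29.64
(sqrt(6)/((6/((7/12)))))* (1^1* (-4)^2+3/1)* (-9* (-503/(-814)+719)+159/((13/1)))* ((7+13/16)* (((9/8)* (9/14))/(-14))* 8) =208881223875* sqrt(6)/5417984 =94435.94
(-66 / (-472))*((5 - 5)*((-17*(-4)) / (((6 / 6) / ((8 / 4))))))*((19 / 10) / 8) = 0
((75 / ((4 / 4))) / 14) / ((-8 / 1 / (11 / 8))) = -825 / 896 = -0.92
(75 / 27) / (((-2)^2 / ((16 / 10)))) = 10 / 9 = 1.11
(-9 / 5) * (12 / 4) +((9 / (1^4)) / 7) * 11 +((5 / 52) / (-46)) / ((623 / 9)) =65143503 / 7451080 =8.74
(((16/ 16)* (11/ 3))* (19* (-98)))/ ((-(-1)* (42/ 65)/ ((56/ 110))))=-48412/ 9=-5379.11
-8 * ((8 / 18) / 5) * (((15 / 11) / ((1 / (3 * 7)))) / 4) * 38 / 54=-3.58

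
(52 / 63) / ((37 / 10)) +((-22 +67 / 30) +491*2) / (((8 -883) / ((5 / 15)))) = -418079 / 2913750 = -0.14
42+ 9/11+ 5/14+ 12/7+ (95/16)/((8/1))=449747/9856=45.63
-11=-11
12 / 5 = 2.40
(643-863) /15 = -44 /3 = -14.67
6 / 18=1 / 3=0.33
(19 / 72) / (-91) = -19 / 6552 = -0.00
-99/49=-2.02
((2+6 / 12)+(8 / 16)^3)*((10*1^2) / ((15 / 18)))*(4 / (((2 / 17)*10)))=1071 / 10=107.10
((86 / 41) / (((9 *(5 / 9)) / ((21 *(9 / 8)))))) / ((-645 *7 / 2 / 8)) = -36 / 1025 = -0.04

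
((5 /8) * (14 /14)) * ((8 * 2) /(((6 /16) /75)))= 2000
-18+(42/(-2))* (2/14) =-21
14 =14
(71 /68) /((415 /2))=71 /14110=0.01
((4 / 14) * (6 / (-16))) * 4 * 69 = -207 / 7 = -29.57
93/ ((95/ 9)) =837/ 95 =8.81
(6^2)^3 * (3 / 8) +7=17503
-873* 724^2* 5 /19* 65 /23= -148721835600 /437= -340324566.59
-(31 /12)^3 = -29791 /1728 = -17.24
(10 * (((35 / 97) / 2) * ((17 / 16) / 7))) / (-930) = -85 / 288672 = -0.00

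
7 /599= 0.01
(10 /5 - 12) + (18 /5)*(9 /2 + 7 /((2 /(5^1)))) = 346 /5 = 69.20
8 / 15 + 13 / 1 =203 / 15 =13.53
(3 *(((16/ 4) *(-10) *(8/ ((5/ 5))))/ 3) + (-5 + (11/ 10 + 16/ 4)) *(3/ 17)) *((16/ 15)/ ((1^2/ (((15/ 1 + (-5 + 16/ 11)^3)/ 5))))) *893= 5097814419824/ 2828375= 1802382.79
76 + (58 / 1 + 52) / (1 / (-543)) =-59654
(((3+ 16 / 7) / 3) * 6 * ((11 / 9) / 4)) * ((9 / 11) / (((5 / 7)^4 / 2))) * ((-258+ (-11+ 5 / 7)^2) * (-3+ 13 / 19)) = 84991368 / 11875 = 7157.17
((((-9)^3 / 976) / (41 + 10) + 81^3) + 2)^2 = 282431646682.38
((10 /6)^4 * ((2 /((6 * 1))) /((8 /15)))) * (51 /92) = 53125 /19872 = 2.67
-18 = -18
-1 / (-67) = 1 / 67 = 0.01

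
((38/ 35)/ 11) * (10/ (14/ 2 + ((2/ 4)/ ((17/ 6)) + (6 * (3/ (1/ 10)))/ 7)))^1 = 34/ 1133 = 0.03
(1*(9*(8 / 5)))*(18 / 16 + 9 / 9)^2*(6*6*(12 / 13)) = 140454 / 65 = 2160.83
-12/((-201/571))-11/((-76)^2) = 13191647/386992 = 34.09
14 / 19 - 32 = -594 / 19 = -31.26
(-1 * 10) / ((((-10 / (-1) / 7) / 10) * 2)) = -35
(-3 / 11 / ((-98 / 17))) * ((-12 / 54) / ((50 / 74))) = -629 / 40425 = -0.02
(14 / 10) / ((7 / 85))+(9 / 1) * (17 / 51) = 20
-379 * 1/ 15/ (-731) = 379/ 10965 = 0.03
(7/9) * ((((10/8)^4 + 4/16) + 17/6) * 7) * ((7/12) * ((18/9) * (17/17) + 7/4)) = 7276745/110592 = 65.80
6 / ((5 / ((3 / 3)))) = 6 / 5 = 1.20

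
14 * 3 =42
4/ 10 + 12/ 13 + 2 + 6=606/ 65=9.32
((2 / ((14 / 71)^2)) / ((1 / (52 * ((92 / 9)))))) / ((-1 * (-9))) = 12058072 / 3969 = 3038.06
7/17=0.41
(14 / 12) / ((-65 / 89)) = -623 / 390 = -1.60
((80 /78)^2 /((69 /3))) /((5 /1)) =320 /34983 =0.01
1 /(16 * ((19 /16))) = 1 /19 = 0.05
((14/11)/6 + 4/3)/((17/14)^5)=537824/918731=0.59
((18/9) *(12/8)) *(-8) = -24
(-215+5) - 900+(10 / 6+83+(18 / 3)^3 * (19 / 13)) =-27676 / 39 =-709.64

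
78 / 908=39 / 454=0.09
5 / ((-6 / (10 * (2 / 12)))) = -25 / 18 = -1.39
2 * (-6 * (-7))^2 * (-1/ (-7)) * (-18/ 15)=-3024/ 5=-604.80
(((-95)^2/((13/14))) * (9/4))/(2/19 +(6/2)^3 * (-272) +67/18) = -97226325/32634407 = -2.98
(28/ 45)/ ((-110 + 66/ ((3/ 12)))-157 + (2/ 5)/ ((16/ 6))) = -112/ 513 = -0.22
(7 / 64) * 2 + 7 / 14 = 23 / 32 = 0.72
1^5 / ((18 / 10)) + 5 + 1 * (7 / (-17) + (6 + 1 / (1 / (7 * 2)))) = 3847 / 153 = 25.14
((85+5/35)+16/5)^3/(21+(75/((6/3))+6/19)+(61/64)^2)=2300551737638912/199282099625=11544.20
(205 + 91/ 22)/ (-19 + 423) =0.52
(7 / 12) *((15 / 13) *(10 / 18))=175 / 468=0.37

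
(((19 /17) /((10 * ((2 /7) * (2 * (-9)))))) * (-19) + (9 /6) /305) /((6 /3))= 155983 /746640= 0.21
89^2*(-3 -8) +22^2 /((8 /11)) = -172931 /2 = -86465.50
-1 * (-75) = 75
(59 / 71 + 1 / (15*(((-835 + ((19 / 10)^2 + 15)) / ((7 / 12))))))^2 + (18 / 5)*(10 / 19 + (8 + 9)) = 16490755920946166474 / 258535791130118895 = 63.79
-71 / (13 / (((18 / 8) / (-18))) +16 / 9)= 639 / 920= 0.69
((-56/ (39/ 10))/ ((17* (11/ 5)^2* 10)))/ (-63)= 200/ 722007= 0.00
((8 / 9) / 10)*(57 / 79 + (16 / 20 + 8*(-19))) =-13.38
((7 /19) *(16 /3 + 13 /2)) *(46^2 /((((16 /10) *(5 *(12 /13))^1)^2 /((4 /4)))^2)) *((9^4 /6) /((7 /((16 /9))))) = 1072722599 /1245184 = 861.50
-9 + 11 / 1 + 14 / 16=23 / 8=2.88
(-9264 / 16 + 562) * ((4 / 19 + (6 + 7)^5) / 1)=-119927707 / 19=-6311984.58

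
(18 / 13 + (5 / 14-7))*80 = -38280 / 91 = -420.66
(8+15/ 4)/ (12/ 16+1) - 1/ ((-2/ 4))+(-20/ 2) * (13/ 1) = -849/ 7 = -121.29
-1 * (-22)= 22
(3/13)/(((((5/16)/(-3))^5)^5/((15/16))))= -779704435510135778262049.80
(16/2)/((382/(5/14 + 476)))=13338/1337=9.98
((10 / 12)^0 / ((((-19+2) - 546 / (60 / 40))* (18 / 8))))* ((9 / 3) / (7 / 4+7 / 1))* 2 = -32 / 40005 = -0.00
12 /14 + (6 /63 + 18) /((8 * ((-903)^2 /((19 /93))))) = 2729991137 /3184987554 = 0.86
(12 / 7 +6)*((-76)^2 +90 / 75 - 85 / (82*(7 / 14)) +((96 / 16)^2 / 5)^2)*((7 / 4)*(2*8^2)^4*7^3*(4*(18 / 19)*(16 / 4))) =2138093366477391396864 / 19475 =109786565672780046.05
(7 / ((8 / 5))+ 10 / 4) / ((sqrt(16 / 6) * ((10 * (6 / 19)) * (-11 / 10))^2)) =1805 * sqrt(6) / 12672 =0.35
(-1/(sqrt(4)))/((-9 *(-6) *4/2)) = -1/216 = -0.00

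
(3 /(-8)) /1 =-3 /8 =-0.38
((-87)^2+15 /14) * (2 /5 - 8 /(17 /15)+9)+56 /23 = 485141677 /27370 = 17725.31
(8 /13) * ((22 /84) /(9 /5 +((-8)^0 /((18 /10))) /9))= 0.09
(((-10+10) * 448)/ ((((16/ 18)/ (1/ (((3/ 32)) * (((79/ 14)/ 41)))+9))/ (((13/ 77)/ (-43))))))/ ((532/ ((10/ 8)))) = 0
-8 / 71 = -0.11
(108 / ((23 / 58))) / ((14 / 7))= 3132 / 23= 136.17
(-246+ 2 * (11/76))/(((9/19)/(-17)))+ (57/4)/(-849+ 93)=987645/112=8818.26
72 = 72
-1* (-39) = 39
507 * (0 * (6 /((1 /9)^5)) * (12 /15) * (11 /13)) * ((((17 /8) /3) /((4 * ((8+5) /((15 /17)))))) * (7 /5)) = 0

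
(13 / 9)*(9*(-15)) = -195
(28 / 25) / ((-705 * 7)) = -4 / 17625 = -0.00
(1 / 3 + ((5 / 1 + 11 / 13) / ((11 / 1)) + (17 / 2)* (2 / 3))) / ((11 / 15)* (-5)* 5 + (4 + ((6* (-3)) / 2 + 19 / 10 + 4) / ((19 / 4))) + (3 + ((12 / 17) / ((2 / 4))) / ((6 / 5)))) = -0.60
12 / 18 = 2 / 3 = 0.67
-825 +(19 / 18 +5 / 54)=-22244 / 27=-823.85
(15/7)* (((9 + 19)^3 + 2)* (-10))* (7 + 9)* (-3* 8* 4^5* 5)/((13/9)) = 58270482432000/91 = 640334971780.22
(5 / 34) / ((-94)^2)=5 / 300424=0.00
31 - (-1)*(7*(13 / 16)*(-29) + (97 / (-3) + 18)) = -7117 / 48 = -148.27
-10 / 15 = -0.67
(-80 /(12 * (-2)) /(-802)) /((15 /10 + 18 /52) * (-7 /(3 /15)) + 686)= -0.00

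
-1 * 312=-312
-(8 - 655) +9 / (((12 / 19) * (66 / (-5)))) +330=85881 / 88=975.92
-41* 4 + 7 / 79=-12949 / 79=-163.91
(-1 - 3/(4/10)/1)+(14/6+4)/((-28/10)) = -226/21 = -10.76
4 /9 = 0.44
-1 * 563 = -563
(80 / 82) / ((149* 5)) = 8 / 6109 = 0.00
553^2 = 305809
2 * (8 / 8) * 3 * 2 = 12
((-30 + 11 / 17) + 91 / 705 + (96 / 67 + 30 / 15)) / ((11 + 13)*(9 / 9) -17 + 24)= -20710066 / 24892845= -0.83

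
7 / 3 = 2.33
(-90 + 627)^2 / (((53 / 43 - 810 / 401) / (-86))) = 427621813362 / 13577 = 31496045.77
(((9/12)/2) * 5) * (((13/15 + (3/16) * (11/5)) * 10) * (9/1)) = 13815/64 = 215.86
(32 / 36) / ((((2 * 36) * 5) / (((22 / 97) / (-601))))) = -22 / 23610285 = -0.00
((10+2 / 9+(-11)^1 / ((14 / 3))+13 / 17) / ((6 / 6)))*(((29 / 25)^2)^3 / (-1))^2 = 1308053253510619044577 / 25534629821777343750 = 51.23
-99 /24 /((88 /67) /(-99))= 19899 /64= 310.92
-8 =-8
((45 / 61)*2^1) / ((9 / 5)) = 50 / 61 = 0.82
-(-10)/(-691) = -10/691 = -0.01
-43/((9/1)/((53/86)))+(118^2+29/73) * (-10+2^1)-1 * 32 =-146419181/1314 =-111430.12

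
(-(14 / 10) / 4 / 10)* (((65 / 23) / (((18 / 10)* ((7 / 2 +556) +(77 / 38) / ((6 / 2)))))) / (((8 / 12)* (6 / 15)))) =-1729 / 4700096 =-0.00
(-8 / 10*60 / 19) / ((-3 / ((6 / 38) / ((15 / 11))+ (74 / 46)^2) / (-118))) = -256530112 / 954845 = -268.66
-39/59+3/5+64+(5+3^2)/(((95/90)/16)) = 1547818/5605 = 276.15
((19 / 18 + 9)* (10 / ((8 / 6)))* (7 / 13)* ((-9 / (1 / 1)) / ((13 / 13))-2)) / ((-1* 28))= 9955 / 624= 15.95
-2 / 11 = -0.18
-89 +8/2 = -85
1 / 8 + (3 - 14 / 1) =-87 / 8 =-10.88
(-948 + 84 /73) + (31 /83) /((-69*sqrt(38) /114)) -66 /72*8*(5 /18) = -1870255 /1971 -31*sqrt(38) /1909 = -948.99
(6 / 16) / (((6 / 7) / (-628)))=-1099 / 4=-274.75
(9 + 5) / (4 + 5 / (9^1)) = 126 / 41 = 3.07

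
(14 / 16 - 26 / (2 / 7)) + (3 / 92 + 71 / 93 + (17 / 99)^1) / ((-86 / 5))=-547443749 / 6070482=-90.18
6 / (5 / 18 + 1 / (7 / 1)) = 756 / 53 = 14.26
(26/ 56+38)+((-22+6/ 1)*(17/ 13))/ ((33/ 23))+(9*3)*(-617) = -199821043/ 12012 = -16635.12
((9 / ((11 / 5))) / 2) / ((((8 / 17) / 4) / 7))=5355 / 44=121.70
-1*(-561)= 561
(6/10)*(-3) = -9/5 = -1.80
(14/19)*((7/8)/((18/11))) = 539/1368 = 0.39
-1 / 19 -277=-277.05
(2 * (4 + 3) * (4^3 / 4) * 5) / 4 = 280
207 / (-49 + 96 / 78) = -13 / 3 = -4.33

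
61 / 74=0.82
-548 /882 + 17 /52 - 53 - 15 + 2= -1520263 /22932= -66.29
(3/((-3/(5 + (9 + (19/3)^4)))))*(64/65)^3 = -6892027904/4448925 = -1549.14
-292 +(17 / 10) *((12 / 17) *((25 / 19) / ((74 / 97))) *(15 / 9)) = -202851 / 703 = -288.55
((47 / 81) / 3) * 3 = 47 / 81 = 0.58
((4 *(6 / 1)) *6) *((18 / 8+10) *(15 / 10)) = 2646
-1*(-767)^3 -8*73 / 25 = 11280440991 / 25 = 451217639.64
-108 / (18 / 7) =-42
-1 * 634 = -634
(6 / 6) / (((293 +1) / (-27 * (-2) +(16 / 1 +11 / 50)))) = 3511 / 14700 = 0.24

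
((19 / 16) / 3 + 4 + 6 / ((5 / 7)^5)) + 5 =6249791 / 150000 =41.67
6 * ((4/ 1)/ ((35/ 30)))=144/ 7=20.57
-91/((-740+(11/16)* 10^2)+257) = 364/1657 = 0.22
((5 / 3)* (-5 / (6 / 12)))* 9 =-150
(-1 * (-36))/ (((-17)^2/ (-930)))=-33480/ 289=-115.85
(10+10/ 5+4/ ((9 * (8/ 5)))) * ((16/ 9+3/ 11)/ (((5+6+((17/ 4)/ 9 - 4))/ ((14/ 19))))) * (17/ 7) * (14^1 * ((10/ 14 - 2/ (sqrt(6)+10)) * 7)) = 298967032 * sqrt(6)/ 23781483+213547880/ 720651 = 327.12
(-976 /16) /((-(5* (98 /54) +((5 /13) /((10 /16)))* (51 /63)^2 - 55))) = -1049139 /782944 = -1.34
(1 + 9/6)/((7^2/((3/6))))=5/196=0.03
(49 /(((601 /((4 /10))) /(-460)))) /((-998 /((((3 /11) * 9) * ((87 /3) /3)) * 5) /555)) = 3265031700 /3298889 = 989.74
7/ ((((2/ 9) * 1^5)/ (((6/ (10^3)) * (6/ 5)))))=567/ 2500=0.23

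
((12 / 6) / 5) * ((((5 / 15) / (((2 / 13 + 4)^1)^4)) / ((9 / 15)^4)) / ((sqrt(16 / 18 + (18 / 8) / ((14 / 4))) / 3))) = 3570125 * sqrt(2702) / 22154712408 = 0.01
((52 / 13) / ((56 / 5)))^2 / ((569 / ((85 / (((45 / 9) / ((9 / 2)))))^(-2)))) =0.00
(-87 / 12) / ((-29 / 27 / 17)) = 459 / 4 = 114.75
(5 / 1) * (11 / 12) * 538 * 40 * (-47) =-13907300 / 3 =-4635766.67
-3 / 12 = -1 / 4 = -0.25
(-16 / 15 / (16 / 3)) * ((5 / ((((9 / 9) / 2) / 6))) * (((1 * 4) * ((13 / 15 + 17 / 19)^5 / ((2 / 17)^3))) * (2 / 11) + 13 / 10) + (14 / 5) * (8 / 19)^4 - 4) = -626608312118447114 / 6894388153125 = -90886.72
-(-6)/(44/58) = 87/11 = 7.91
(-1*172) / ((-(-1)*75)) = -172 / 75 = -2.29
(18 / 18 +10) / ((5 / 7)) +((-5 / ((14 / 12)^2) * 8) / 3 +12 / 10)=1667 / 245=6.80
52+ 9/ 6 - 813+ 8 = -1503/ 2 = -751.50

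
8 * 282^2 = 636192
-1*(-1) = 1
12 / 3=4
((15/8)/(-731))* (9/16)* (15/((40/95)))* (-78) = 4.01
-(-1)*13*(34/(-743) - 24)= -312.59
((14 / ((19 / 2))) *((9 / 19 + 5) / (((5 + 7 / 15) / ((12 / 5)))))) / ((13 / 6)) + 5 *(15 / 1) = 1134267 / 14801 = 76.63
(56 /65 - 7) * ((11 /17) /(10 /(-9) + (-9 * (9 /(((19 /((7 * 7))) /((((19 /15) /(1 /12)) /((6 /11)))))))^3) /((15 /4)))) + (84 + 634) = 579642900370709621 /807302089645922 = 718.00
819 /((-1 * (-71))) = 819 /71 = 11.54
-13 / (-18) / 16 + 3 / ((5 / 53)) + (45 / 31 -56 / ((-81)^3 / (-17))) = 87763763063 / 2635947360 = 33.29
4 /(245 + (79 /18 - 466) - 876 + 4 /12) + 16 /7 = 314072 /137627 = 2.28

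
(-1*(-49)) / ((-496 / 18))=-441 / 248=-1.78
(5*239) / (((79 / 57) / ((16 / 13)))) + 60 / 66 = 1062.10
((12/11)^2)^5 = 61917364224/25937424601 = 2.39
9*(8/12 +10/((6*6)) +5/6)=16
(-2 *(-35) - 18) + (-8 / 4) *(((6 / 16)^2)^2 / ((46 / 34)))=2448031 / 47104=51.97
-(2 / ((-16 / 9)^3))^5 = 205891132094649 / 36028797018963968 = 0.01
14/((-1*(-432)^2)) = -7/93312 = -0.00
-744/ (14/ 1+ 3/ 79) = -58776/ 1109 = -53.00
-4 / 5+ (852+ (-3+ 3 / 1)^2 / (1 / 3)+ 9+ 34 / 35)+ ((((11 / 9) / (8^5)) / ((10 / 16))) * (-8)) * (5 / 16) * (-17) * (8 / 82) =861.17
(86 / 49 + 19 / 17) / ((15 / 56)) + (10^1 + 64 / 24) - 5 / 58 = 804269 / 34510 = 23.31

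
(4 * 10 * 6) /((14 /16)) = 1920 /7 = 274.29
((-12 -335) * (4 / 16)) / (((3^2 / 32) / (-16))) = 44416 / 9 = 4935.11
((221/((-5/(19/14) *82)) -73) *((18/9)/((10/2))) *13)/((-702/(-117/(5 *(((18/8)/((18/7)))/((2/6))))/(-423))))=3667898/318677625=0.01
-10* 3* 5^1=-150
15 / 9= 5 / 3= 1.67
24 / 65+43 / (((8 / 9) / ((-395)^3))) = -1550299505433 / 520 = -2981345202.76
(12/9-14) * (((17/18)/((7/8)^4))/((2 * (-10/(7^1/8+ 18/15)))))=3431552/1620675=2.12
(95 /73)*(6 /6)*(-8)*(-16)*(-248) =-3015680 /73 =-41310.68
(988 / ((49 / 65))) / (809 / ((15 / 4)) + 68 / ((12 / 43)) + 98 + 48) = 321100 / 148323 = 2.16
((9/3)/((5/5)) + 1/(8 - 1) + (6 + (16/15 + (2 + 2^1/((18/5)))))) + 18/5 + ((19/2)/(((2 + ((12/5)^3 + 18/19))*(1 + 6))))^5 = 7942577516639934975230251562269/485336835557337034082680307712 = 16.37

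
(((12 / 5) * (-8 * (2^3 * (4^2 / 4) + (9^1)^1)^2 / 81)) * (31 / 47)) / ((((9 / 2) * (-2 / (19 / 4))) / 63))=55446104 / 6345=8738.55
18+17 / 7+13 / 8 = 1235 / 56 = 22.05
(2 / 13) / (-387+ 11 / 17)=-17 / 42692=-0.00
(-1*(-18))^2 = 324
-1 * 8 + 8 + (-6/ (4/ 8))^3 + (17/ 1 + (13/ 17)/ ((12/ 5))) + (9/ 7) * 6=-1702.97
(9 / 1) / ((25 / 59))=531 / 25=21.24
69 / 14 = 4.93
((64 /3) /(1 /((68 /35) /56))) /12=136 /2205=0.06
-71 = -71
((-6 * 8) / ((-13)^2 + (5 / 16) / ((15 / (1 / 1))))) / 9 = -256 / 8113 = -0.03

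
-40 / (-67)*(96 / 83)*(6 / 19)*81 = 1866240 / 105659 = 17.66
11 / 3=3.67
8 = 8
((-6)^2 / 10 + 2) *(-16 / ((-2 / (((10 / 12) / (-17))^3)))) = -700 / 132651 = -0.01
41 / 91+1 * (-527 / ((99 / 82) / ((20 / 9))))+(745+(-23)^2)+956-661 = 48603140 / 81081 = 599.44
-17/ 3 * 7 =-119/ 3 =-39.67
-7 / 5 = -1.40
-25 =-25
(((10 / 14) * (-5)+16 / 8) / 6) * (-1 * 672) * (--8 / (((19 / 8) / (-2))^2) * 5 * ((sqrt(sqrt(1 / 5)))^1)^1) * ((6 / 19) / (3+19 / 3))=1622016 * 5^(3 / 4) / 48013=112.96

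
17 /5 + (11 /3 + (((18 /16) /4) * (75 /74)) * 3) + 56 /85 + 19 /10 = 6328631 /603840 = 10.48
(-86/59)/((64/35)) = -1505/1888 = -0.80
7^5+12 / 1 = 16819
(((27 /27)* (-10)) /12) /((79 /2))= -5 /237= -0.02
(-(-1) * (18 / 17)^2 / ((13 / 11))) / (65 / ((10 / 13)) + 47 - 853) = -2376 / 1807117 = -0.00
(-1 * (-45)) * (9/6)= 135/2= 67.50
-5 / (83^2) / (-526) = 5 / 3623614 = 0.00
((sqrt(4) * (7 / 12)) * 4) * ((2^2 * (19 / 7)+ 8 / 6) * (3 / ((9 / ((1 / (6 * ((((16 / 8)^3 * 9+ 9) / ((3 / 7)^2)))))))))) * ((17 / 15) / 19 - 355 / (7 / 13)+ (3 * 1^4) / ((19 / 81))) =-330148096 / 71263395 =-4.63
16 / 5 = 3.20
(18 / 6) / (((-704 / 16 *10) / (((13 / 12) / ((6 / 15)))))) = -13 / 704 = -0.02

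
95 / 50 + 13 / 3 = 187 / 30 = 6.23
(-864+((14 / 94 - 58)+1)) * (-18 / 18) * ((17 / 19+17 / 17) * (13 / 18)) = 1125280 / 893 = 1260.11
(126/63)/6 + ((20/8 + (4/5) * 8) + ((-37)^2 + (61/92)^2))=175036319/126960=1378.67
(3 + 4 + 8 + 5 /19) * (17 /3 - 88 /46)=75110 /1311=57.29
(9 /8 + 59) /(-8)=-481 /64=-7.52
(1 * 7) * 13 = 91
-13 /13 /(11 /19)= -19 /11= -1.73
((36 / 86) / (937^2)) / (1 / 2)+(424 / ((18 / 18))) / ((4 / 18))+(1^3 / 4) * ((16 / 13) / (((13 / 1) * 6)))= 36520344462038 / 19140602169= 1908.00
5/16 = 0.31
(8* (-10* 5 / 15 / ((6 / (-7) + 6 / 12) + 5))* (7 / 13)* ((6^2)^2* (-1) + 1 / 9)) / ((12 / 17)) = 77722232 / 13689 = 5677.71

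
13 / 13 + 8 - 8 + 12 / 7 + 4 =47 / 7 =6.71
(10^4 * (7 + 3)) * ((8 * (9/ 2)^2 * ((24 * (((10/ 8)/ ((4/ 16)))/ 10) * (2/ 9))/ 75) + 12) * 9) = 15984000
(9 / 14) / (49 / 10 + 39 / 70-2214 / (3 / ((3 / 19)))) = -855 / 147722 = -0.01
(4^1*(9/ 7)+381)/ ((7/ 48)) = 129744/ 49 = 2647.84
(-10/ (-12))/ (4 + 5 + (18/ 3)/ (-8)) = 10/ 99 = 0.10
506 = 506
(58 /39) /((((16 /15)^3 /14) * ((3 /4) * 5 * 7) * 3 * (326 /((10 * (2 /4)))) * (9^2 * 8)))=3625 /703033344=0.00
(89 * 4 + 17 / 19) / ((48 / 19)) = 6781 / 48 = 141.27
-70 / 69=-1.01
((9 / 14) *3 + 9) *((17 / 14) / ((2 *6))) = 867 / 784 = 1.11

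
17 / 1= 17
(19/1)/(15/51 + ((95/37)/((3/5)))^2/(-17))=-3979683/164020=-24.26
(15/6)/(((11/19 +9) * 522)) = 95/190008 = 0.00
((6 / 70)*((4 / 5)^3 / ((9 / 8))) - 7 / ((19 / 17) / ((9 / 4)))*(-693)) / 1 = 9765.87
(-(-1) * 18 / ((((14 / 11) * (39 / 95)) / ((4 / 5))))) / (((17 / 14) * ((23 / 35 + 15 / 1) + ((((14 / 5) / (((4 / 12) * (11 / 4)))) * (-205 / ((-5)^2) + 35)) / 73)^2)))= 1.34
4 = 4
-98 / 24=-49 / 12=-4.08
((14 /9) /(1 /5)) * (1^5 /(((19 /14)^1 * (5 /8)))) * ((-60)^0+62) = 10976 /19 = 577.68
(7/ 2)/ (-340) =-0.01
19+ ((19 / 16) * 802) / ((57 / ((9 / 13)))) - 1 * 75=-4621 / 104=-44.43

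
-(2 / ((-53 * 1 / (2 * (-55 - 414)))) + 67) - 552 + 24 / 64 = -277305 / 424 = -654.02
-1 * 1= -1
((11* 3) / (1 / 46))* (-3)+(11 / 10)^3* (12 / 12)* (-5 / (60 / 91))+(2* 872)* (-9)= -243121121 / 12000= -20260.09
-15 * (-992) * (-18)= -267840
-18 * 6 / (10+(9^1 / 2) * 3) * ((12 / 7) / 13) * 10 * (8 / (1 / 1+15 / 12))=-92160 / 4277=-21.55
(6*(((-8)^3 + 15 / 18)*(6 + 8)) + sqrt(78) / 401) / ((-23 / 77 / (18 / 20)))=14878017 / 115-693*sqrt(78) / 92230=129373.99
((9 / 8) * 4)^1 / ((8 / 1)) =9 / 16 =0.56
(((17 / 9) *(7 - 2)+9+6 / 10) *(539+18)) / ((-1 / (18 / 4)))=-477349 / 10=-47734.90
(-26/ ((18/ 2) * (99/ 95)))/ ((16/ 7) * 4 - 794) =8645/ 2447577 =0.00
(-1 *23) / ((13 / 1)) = -23 / 13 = -1.77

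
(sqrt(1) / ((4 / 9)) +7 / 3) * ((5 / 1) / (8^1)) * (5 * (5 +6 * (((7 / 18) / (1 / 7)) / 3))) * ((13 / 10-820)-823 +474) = -150925225 / 864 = -174681.97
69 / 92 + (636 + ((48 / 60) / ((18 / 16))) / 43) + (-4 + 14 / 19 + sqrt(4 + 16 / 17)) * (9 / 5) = 18 * sqrt(357) / 85 + 92779103 / 147060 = 634.89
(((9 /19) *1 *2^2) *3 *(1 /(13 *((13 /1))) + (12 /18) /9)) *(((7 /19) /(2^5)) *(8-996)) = -2555 /494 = -5.17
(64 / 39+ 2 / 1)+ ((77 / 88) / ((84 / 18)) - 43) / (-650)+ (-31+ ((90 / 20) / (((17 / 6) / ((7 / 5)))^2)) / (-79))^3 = -6921893316243497287991431 / 232064876202724500000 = -29827.41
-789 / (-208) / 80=789 / 16640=0.05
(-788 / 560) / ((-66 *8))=0.00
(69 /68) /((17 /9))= 621 /1156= 0.54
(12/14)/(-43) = -6/301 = -0.02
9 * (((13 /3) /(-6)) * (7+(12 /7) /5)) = -3341 /70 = -47.73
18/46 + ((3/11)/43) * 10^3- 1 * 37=-329266/10879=-30.27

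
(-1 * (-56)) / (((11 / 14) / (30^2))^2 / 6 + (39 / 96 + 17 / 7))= 53343360000 / 2700337621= 19.75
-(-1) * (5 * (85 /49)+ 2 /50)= 10674 /1225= 8.71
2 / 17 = 0.12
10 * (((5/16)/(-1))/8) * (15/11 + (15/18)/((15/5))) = -8125/12672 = -0.64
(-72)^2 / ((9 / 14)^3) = 175616 / 9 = 19512.89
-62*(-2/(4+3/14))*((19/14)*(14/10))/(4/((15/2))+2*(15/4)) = 98952/14219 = 6.96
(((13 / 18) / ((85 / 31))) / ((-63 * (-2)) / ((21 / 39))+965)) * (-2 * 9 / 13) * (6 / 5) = -186 / 509575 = -0.00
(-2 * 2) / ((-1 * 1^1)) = 4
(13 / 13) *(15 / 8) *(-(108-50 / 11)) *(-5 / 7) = 42675 / 308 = 138.56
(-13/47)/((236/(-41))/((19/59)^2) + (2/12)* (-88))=577239/146442224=0.00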